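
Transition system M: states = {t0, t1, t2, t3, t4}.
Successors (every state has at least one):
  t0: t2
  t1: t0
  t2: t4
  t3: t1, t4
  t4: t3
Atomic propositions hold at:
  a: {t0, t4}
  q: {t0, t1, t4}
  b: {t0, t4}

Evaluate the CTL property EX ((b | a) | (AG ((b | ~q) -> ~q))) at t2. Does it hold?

Sat(b | a) = {t0, t4}
Sat(~q) = {t2, t3}
Sat(b | ~q) = {t0, t2, t3, t4}
Sat((b | ~q) -> ~q) = {t1, t2, t3}
AG ((b | ~q) -> ~q): greatest fixpoint, start Z0 = {t1, t2, t3}, keep only states in Sat with every successor in Z. Z1 = ∅; fixed.
Sat(AG ((b | ~q) -> ~q)) = ∅
Sat((b | a) | (AG ((b | ~q) -> ~q))) = {t0, t4}
Sat(EX ((b | a) | (AG ((b | ~q) -> ~q)))) = {s : some successor in {t0, t4}} = {t1, t2, t3}
t2 ∈ Sat(EX ((b | a) | (AG ((b | ~q) -> ~q)))) = {t1, t2, t3}, so the formula holds at t2.

Yes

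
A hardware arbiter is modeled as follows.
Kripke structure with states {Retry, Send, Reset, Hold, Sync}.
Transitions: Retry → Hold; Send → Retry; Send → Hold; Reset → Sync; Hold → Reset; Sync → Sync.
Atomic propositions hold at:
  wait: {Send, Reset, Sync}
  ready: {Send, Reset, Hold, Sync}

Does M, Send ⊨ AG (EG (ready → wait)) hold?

No

Sat(ready → wait) = {Retry, Send, Reset, Sync}
EG (ready → wait): greatest fixpoint, start Z0 = {Retry, Send, Reset, Sync}, keep only states in Sat with some successor in Z. Z1 = {Send, Reset, Sync}; Z2 = {Reset, Sync}; fixed.
Sat(EG (ready → wait)) = {Reset, Sync}
AG (EG (ready → wait)): greatest fixpoint, start Z0 = {Reset, Sync}, keep only states in Sat with every successor in Z. Already a fixed point.
Sat(AG (EG (ready → wait))) = {Reset, Sync}
Send ∉ Sat(AG (EG (ready → wait))) = {Reset, Sync}, so the formula does not hold at Send.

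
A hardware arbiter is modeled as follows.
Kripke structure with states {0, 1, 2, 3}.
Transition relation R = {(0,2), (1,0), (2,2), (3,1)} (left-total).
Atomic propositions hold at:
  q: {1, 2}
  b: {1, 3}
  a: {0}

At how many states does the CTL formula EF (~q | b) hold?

Sat(~q) = {0, 3}
Sat(~q | b) = {0, 1, 3}
EF (~q | b): least fixpoint, start Z0 = {0, 1, 3}, add states with some successor in Z. Already a fixed point.
Sat(EF (~q | b)) = {0, 1, 3}
|Sat(EF (~q | b))| = |{0, 1, 3}| = 3.

3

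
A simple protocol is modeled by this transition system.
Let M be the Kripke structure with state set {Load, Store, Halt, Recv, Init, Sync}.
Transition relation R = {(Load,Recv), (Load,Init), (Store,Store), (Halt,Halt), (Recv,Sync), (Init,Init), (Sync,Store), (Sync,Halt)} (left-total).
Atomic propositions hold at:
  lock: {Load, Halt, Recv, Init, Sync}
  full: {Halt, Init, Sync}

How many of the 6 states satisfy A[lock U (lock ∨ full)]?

Sat(lock ∨ full) = {Load, Halt, Recv, Init, Sync}
A[lock U (lock ∨ full)]: least fixpoint, start Z0 = Sat((lock ∨ full)) = {Load, Halt, Recv, Init, Sync}, add states in Sat(lock) with every successor in Z. Already a fixed point.
Sat(A[lock U (lock ∨ full)]) = {Load, Halt, Recv, Init, Sync}
|Sat(A[lock U (lock ∨ full)])| = |{Load, Halt, Recv, Init, Sync}| = 5.

5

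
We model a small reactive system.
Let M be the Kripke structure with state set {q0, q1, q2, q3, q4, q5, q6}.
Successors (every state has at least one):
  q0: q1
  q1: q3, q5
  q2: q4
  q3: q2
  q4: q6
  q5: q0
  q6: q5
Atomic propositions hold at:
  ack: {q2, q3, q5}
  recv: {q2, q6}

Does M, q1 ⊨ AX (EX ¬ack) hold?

Sat(¬ack) = {q0, q1, q4, q6}
Sat(EX ¬ack) = {s : some successor in {q0, q1, q4, q6}} = {q0, q2, q4, q5}
Sat(AX (EX ¬ack)) = {s : every successor in {q0, q2, q4, q5}} = {q2, q3, q5, q6}
q1 ∉ Sat(AX (EX ¬ack)) = {q2, q3, q5, q6}, so the formula does not hold at q1.

No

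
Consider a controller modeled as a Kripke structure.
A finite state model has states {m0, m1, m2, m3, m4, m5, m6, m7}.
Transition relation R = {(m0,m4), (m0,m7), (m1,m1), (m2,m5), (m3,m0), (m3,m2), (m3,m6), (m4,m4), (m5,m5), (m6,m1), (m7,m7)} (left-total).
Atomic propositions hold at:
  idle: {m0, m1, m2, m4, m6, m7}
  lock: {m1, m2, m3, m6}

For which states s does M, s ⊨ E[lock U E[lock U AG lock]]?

{m1, m3, m6}

AG lock: greatest fixpoint, start Z0 = {m1, m2, m3, m6}, keep only states in Sat with every successor in Z. Z1 = {m1, m6}; fixed.
Sat(AG lock) = {m1, m6}
E[lock U AG lock]: least fixpoint, start Z0 = Sat(AG lock) = {m1, m6}, add states in Sat(lock) with some successor in Z. Z1 = {m1, m3, m6}; fixed.
Sat(E[lock U AG lock]) = {m1, m3, m6}
E[lock U E[lock U AG lock]]: least fixpoint, start Z0 = Sat(E[lock U AG lock]) = {m1, m3, m6}, add states in Sat(lock) with some successor in Z. Already a fixed point.
Sat(E[lock U E[lock U AG lock]]) = {m1, m3, m6}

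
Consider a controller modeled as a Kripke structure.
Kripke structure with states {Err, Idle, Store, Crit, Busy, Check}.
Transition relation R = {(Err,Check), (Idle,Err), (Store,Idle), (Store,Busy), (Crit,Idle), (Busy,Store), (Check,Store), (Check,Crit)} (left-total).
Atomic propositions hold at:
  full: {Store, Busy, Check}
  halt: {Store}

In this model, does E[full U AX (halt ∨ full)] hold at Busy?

Sat(halt ∨ full) = {Store, Busy, Check}
Sat(AX (halt ∨ full)) = {s : every successor in {Store, Busy, Check}} = {Err, Busy}
E[full U AX (halt ∨ full)]: least fixpoint, start Z0 = Sat(AX (halt ∨ full)) = {Err, Busy}, add states in Sat(full) with some successor in Z. Z1 = {Err, Store, Busy}; Z2 = {Err, Store, Busy, Check}; fixed.
Sat(E[full U AX (halt ∨ full)]) = {Err, Store, Busy, Check}
Busy ∈ Sat(E[full U AX (halt ∨ full)]) = {Err, Store, Busy, Check}, so the formula holds at Busy.

Yes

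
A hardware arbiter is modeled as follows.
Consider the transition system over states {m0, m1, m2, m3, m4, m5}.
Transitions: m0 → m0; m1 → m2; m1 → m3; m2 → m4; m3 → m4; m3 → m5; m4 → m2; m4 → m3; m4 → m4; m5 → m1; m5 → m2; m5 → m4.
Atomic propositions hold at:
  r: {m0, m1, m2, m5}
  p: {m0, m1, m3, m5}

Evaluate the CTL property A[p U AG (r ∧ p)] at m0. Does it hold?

Sat(r ∧ p) = {m0, m1, m5}
AG (r ∧ p): greatest fixpoint, start Z0 = {m0, m1, m5}, keep only states in Sat with every successor in Z. Z1 = {m0}; fixed.
Sat(AG (r ∧ p)) = {m0}
A[p U AG (r ∧ p)]: least fixpoint, start Z0 = Sat(AG (r ∧ p)) = {m0}, add states in Sat(p) with every successor in Z. Already a fixed point.
Sat(A[p U AG (r ∧ p)]) = {m0}
m0 ∈ Sat(A[p U AG (r ∧ p)]) = {m0}, so the formula holds at m0.

Yes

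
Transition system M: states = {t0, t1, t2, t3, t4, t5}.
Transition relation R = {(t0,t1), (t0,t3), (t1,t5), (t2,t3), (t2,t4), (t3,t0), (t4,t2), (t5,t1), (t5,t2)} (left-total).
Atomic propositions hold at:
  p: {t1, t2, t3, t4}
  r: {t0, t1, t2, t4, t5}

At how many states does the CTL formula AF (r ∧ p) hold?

4

Sat(r ∧ p) = {t1, t2, t4}
AF (r ∧ p): least fixpoint, start Z0 = {t1, t2, t4}, add states with every successor in Z. Z1 = {t1, t2, t4, t5}; fixed.
Sat(AF (r ∧ p)) = {t1, t2, t4, t5}
|Sat(AF (r ∧ p))| = |{t1, t2, t4, t5}| = 4.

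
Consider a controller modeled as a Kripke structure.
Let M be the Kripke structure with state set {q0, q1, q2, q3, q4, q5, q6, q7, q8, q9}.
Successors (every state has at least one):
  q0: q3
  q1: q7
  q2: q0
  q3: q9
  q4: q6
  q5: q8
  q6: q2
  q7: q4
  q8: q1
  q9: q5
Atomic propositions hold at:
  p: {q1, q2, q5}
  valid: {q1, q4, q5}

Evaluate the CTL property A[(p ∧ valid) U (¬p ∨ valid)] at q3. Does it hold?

Yes

Sat(p ∧ valid) = {q1, q5}
Sat(¬p) = {q0, q3, q4, q6, q7, q8, q9}
Sat(¬p ∨ valid) = {q0, q1, q3, q4, q5, q6, q7, q8, q9}
A[(p ∧ valid) U (¬p ∨ valid)]: least fixpoint, start Z0 = Sat((¬p ∨ valid)) = {q0, q1, q3, q4, q5, q6, q7, q8, q9}, add states in Sat(p ∧ valid) with every successor in Z. Already a fixed point.
Sat(A[(p ∧ valid) U (¬p ∨ valid)]) = {q0, q1, q3, q4, q5, q6, q7, q8, q9}
q3 ∈ Sat(A[(p ∧ valid) U (¬p ∨ valid)]) = {q0, q1, q3, q4, q5, q6, q7, q8, q9}, so the formula holds at q3.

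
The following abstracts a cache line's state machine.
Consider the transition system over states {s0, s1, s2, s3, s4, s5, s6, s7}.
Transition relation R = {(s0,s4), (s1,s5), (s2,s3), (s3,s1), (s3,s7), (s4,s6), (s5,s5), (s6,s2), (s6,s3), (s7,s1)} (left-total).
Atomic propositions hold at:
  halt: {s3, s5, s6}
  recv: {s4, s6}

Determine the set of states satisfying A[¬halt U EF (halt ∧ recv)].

{s0, s4, s6}

Sat(¬halt) = {s0, s1, s2, s4, s7}
Sat(halt ∧ recv) = {s6}
EF (halt ∧ recv): least fixpoint, start Z0 = {s6}, add states with some successor in Z. Z1 = {s4, s6}; Z2 = {s0, s4, s6}; fixed.
Sat(EF (halt ∧ recv)) = {s0, s4, s6}
A[¬halt U EF (halt ∧ recv)]: least fixpoint, start Z0 = Sat(EF (halt ∧ recv)) = {s0, s4, s6}, add states in Sat(¬halt) with every successor in Z. Already a fixed point.
Sat(A[¬halt U EF (halt ∧ recv)]) = {s0, s4, s6}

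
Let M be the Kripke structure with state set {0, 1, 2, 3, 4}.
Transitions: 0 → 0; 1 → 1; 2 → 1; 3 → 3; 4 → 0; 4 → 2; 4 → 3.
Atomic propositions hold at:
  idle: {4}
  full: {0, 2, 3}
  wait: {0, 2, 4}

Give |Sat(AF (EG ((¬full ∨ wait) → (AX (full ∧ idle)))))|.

1

Sat(¬full) = {1, 4}
Sat(¬full ∨ wait) = {0, 1, 2, 4}
Sat(full ∧ idle) = ∅
Sat(AX (full ∧ idle)) = {s : every successor in ∅} = ∅
Sat((¬full ∨ wait) → (AX (full ∧ idle))) = {3}
EG ((¬full ∨ wait) → (AX (full ∧ idle))): greatest fixpoint, start Z0 = {3}, keep only states in Sat with some successor in Z. Already a fixed point.
Sat(EG ((¬full ∨ wait) → (AX (full ∧ idle)))) = {3}
AF (EG ((¬full ∨ wait) → (AX (full ∧ idle)))): least fixpoint, start Z0 = {3}, add states with every successor in Z. Already a fixed point.
Sat(AF (EG ((¬full ∨ wait) → (AX (full ∧ idle))))) = {3}
|Sat(AF (EG ((¬full ∨ wait) → (AX (full ∧ idle)))))| = |{3}| = 1.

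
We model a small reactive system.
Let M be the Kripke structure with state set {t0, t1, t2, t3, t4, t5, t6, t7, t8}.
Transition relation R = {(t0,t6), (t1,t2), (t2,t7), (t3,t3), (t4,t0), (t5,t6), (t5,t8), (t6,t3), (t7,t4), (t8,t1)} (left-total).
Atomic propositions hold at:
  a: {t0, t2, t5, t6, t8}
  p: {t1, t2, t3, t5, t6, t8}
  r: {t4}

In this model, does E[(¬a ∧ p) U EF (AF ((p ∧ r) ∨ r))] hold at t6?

Sat(¬a) = {t1, t3, t4, t7}
Sat(¬a ∧ p) = {t1, t3}
Sat(p ∧ r) = ∅
Sat((p ∧ r) ∨ r) = {t4}
AF ((p ∧ r) ∨ r): least fixpoint, start Z0 = {t4}, add states with every successor in Z. Z1 = {t4, t7}; Z2 = {t2, t4, t7}; Z3 = {t1, t2, t4, t7}; Z4 = {t1, t2, t4, t7, t8}; fixed.
Sat(AF ((p ∧ r) ∨ r)) = {t1, t2, t4, t7, t8}
EF (AF ((p ∧ r) ∨ r)): least fixpoint, start Z0 = {t1, t2, t4, t7, t8}, add states with some successor in Z. Z1 = {t1, t2, t4, t5, t7, t8}; fixed.
Sat(EF (AF ((p ∧ r) ∨ r))) = {t1, t2, t4, t5, t7, t8}
E[(¬a ∧ p) U EF (AF ((p ∧ r) ∨ r))]: least fixpoint, start Z0 = Sat(EF (AF ((p ∧ r) ∨ r))) = {t1, t2, t4, t5, t7, t8}, add states in Sat(¬a ∧ p) with some successor in Z. Already a fixed point.
Sat(E[(¬a ∧ p) U EF (AF ((p ∧ r) ∨ r))]) = {t1, t2, t4, t5, t7, t8}
t6 ∉ Sat(E[(¬a ∧ p) U EF (AF ((p ∧ r) ∨ r))]) = {t1, t2, t4, t5, t7, t8}, so the formula does not hold at t6.

No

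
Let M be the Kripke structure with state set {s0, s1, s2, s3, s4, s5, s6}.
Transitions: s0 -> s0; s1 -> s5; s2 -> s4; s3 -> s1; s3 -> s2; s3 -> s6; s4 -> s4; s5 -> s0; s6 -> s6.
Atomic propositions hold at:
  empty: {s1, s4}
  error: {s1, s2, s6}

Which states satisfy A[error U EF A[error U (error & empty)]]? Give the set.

Sat(error & empty) = {s1}
A[error U (error & empty)]: least fixpoint, start Z0 = Sat((error & empty)) = {s1}, add states in Sat(error) with every successor in Z. Already a fixed point.
Sat(A[error U (error & empty)]) = {s1}
EF A[error U (error & empty)]: least fixpoint, start Z0 = {s1}, add states with some successor in Z. Z1 = {s1, s3}; fixed.
Sat(EF A[error U (error & empty)]) = {s1, s3}
A[error U EF A[error U (error & empty)]]: least fixpoint, start Z0 = Sat(EF A[error U (error & empty)]) = {s1, s3}, add states in Sat(error) with every successor in Z. Already a fixed point.
Sat(A[error U EF A[error U (error & empty)]]) = {s1, s3}

{s1, s3}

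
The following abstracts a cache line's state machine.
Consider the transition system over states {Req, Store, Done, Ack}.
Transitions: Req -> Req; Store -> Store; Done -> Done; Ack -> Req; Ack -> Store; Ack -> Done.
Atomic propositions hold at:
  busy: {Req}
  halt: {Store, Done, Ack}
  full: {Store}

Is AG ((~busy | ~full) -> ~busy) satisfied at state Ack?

No

Sat(~busy) = {Store, Done, Ack}
Sat(~full) = {Req, Done, Ack}
Sat(~busy | ~full) = {Req, Store, Done, Ack}
Sat((~busy | ~full) -> ~busy) = {Store, Done, Ack}
AG ((~busy | ~full) -> ~busy): greatest fixpoint, start Z0 = {Store, Done, Ack}, keep only states in Sat with every successor in Z. Z1 = {Store, Done}; fixed.
Sat(AG ((~busy | ~full) -> ~busy)) = {Store, Done}
Ack ∉ Sat(AG ((~busy | ~full) -> ~busy)) = {Store, Done}, so the formula does not hold at Ack.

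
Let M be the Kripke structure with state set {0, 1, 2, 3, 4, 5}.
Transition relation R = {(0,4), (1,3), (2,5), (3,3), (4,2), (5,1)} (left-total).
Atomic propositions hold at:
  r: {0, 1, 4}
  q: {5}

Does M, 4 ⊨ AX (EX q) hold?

Yes

Sat(EX q) = {s : some successor in {5}} = {2}
Sat(AX (EX q)) = {s : every successor in {2}} = {4}
4 ∈ Sat(AX (EX q)) = {4}, so the formula holds at 4.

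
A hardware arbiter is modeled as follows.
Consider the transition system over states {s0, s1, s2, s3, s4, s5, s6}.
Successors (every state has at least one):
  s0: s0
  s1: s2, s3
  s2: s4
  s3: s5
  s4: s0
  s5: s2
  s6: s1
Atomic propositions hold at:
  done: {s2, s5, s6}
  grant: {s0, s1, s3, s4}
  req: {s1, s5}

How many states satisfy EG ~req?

3

Sat(~req) = {s0, s2, s3, s4, s6}
EG ~req: greatest fixpoint, start Z0 = {s0, s2, s3, s4, s6}, keep only states in Sat with some successor in Z. Z1 = {s0, s2, s4}; fixed.
Sat(EG ~req) = {s0, s2, s4}
|Sat(EG ~req)| = |{s0, s2, s4}| = 3.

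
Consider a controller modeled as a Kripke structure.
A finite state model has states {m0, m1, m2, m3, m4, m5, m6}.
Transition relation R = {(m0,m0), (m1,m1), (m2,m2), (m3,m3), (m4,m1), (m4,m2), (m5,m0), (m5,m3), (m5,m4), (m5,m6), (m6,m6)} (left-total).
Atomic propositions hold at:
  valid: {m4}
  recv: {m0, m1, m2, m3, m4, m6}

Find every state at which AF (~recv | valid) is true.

Sat(~recv) = {m5}
Sat(~recv | valid) = {m4, m5}
AF (~recv | valid): least fixpoint, start Z0 = {m4, m5}, add states with every successor in Z. Already a fixed point.
Sat(AF (~recv | valid)) = {m4, m5}

{m4, m5}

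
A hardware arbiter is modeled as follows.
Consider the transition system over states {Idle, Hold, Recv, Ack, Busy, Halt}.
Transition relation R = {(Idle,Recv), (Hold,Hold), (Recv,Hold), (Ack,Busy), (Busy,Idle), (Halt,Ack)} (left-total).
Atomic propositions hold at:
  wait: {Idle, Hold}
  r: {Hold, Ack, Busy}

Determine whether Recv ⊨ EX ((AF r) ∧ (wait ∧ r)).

AF r: least fixpoint, start Z0 = {Hold, Ack, Busy}, add states with every successor in Z. Z1 = {Hold, Recv, Ack, Busy, Halt}; Z2 = {Idle, Hold, Recv, Ack, Busy, Halt}; fixed.
Sat(AF r) = {Idle, Hold, Recv, Ack, Busy, Halt}
Sat(wait ∧ r) = {Hold}
Sat((AF r) ∧ (wait ∧ r)) = {Hold}
Sat(EX ((AF r) ∧ (wait ∧ r))) = {s : some successor in {Hold}} = {Hold, Recv}
Recv ∈ Sat(EX ((AF r) ∧ (wait ∧ r))) = {Hold, Recv}, so the formula holds at Recv.

Yes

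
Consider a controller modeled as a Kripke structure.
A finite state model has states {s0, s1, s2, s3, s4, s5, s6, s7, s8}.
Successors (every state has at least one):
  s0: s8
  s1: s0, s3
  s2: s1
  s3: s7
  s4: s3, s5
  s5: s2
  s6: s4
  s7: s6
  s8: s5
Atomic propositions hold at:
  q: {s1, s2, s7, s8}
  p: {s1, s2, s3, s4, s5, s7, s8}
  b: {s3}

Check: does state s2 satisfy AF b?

No

AF b: least fixpoint, start Z0 = {s3}, add states with every successor in Z. Already a fixed point.
Sat(AF b) = {s3}
s2 ∉ Sat(AF b) = {s3}, so the formula does not hold at s2.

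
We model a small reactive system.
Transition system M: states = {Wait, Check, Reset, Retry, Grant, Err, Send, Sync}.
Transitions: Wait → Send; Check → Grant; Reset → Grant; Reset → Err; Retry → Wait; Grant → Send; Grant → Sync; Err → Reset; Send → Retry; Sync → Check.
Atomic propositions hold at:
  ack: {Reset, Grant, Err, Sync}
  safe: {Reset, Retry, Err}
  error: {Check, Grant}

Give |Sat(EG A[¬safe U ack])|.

Sat(¬safe) = {Wait, Check, Grant, Send, Sync}
A[¬safe U ack]: least fixpoint, start Z0 = Sat(ack) = {Reset, Grant, Err, Sync}, add states in Sat(¬safe) with every successor in Z. Z1 = {Check, Reset, Grant, Err, Sync}; fixed.
Sat(A[¬safe U ack]) = {Check, Reset, Grant, Err, Sync}
EG A[¬safe U ack]: greatest fixpoint, start Z0 = {Check, Reset, Grant, Err, Sync}, keep only states in Sat with some successor in Z. Already a fixed point.
Sat(EG A[¬safe U ack]) = {Check, Reset, Grant, Err, Sync}
|Sat(EG A[¬safe U ack])| = |{Check, Reset, Grant, Err, Sync}| = 5.

5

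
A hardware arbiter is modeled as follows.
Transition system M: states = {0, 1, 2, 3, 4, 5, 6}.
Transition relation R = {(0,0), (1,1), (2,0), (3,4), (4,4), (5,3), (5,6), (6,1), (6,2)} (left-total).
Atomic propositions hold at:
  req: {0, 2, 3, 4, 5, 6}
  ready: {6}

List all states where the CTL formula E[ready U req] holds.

E[ready U req]: least fixpoint, start Z0 = Sat(req) = {0, 2, 3, 4, 5, 6}, add states in Sat(ready) with some successor in Z. Already a fixed point.
Sat(E[ready U req]) = {0, 2, 3, 4, 5, 6}

{0, 2, 3, 4, 5, 6}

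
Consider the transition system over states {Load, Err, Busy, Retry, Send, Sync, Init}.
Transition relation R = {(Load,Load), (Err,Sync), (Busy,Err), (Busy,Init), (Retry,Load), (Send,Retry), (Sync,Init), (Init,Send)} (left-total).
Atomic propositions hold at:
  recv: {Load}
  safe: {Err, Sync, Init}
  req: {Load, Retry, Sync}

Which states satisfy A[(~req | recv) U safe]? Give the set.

{Err, Busy, Sync, Init}

Sat(~req) = {Err, Busy, Send, Init}
Sat(~req | recv) = {Load, Err, Busy, Send, Init}
A[(~req | recv) U safe]: least fixpoint, start Z0 = Sat(safe) = {Err, Sync, Init}, add states in Sat(~req | recv) with every successor in Z. Z1 = {Err, Busy, Sync, Init}; fixed.
Sat(A[(~req | recv) U safe]) = {Err, Busy, Sync, Init}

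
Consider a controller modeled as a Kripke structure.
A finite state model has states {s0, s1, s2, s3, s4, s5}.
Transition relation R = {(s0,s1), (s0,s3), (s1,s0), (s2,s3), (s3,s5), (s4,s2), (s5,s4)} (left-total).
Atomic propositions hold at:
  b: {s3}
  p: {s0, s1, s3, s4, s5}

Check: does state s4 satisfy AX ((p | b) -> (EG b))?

Sat(p | b) = {s0, s1, s3, s4, s5}
EG b: greatest fixpoint, start Z0 = {s3}, keep only states in Sat with some successor in Z. Z1 = ∅; fixed.
Sat(EG b) = ∅
Sat((p | b) -> (EG b)) = {s2}
Sat(AX ((p | b) -> (EG b))) = {s : every successor in {s2}} = {s4}
s4 ∈ Sat(AX ((p | b) -> (EG b))) = {s4}, so the formula holds at s4.

Yes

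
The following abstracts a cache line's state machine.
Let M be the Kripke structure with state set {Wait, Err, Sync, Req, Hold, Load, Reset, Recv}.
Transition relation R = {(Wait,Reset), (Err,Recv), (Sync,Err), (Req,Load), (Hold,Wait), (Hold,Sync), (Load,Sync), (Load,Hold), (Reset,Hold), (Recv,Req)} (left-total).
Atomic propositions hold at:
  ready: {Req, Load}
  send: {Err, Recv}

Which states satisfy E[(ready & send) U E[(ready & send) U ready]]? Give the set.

{Req, Load}

Sat(ready & send) = ∅
E[(ready & send) U ready]: least fixpoint, start Z0 = Sat(ready) = {Req, Load}, add states in Sat(ready & send) with some successor in Z. Already a fixed point.
Sat(E[(ready & send) U ready]) = {Req, Load}
E[(ready & send) U E[(ready & send) U ready]]: least fixpoint, start Z0 = Sat(E[(ready & send) U ready]) = {Req, Load}, add states in Sat(ready & send) with some successor in Z. Already a fixed point.
Sat(E[(ready & send) U E[(ready & send) U ready]]) = {Req, Load}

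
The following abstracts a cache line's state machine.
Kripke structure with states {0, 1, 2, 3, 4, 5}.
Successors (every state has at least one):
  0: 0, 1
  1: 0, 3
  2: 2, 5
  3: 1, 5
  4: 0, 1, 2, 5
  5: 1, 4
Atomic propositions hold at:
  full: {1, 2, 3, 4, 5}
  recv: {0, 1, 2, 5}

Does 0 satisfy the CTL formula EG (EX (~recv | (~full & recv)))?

Yes

Sat(~recv) = {3, 4}
Sat(~full) = {0}
Sat(~full & recv) = {0}
Sat(~recv | (~full & recv)) = {0, 3, 4}
Sat(EX (~recv | (~full & recv))) = {s : some successor in {0, 3, 4}} = {0, 1, 4, 5}
EG (EX (~recv | (~full & recv))): greatest fixpoint, start Z0 = {0, 1, 4, 5}, keep only states in Sat with some successor in Z. Already a fixed point.
Sat(EG (EX (~recv | (~full & recv)))) = {0, 1, 4, 5}
0 ∈ Sat(EG (EX (~recv | (~full & recv)))) = {0, 1, 4, 5}, so the formula holds at 0.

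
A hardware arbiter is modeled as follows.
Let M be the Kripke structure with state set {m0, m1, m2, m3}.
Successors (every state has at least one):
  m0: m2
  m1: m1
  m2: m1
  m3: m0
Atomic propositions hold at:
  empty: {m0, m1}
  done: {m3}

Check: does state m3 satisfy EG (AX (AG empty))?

No

AG empty: greatest fixpoint, start Z0 = {m0, m1}, keep only states in Sat with every successor in Z. Z1 = {m1}; fixed.
Sat(AG empty) = {m1}
Sat(AX (AG empty)) = {s : every successor in {m1}} = {m1, m2}
EG (AX (AG empty)): greatest fixpoint, start Z0 = {m1, m2}, keep only states in Sat with some successor in Z. Already a fixed point.
Sat(EG (AX (AG empty))) = {m1, m2}
m3 ∉ Sat(EG (AX (AG empty))) = {m1, m2}, so the formula does not hold at m3.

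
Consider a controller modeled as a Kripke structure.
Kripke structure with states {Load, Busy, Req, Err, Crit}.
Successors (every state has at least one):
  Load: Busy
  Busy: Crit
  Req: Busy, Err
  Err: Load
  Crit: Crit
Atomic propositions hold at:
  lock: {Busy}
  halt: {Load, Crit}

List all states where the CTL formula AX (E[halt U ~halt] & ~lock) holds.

{Err}

Sat(~halt) = {Busy, Req, Err}
E[halt U ~halt]: least fixpoint, start Z0 = Sat(~halt) = {Busy, Req, Err}, add states in Sat(halt) with some successor in Z. Z1 = {Load, Busy, Req, Err}; fixed.
Sat(E[halt U ~halt]) = {Load, Busy, Req, Err}
Sat(~lock) = {Load, Req, Err, Crit}
Sat(E[halt U ~halt] & ~lock) = {Load, Req, Err}
Sat(AX (E[halt U ~halt] & ~lock)) = {s : every successor in {Load, Req, Err}} = {Err}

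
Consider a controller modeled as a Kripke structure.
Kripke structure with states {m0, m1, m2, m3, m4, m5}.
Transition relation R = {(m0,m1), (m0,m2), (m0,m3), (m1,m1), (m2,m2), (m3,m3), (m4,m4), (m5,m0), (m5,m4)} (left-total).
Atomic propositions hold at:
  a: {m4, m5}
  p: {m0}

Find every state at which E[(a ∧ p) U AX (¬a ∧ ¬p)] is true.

Sat(a ∧ p) = ∅
Sat(¬a) = {m0, m1, m2, m3}
Sat(¬p) = {m1, m2, m3, m4, m5}
Sat(¬a ∧ ¬p) = {m1, m2, m3}
Sat(AX (¬a ∧ ¬p)) = {s : every successor in {m1, m2, m3}} = {m0, m1, m2, m3}
E[(a ∧ p) U AX (¬a ∧ ¬p)]: least fixpoint, start Z0 = Sat(AX (¬a ∧ ¬p)) = {m0, m1, m2, m3}, add states in Sat(a ∧ p) with some successor in Z. Already a fixed point.
Sat(E[(a ∧ p) U AX (¬a ∧ ¬p)]) = {m0, m1, m2, m3}

{m0, m1, m2, m3}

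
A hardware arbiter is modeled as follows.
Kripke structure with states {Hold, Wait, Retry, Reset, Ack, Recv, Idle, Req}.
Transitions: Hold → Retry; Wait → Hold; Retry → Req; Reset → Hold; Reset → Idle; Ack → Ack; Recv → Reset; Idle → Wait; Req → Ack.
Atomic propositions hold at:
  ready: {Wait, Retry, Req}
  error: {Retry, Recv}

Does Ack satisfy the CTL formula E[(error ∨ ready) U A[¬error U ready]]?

No

Sat(error ∨ ready) = {Wait, Retry, Recv, Req}
Sat(¬error) = {Hold, Wait, Reset, Ack, Idle, Req}
A[¬error U ready]: least fixpoint, start Z0 = Sat(ready) = {Wait, Retry, Req}, add states in Sat(¬error) with every successor in Z. Z1 = {Hold, Wait, Retry, Idle, Req}; Z2 = {Hold, Wait, Retry, Reset, Idle, Req}; fixed.
Sat(A[¬error U ready]) = {Hold, Wait, Retry, Reset, Idle, Req}
E[(error ∨ ready) U A[¬error U ready]]: least fixpoint, start Z0 = Sat(A[¬error U ready]) = {Hold, Wait, Retry, Reset, Idle, Req}, add states in Sat(error ∨ ready) with some successor in Z. Z1 = {Hold, Wait, Retry, Reset, Recv, Idle, Req}; fixed.
Sat(E[(error ∨ ready) U A[¬error U ready]]) = {Hold, Wait, Retry, Reset, Recv, Idle, Req}
Ack ∉ Sat(E[(error ∨ ready) U A[¬error U ready]]) = {Hold, Wait, Retry, Reset, Recv, Idle, Req}, so the formula does not hold at Ack.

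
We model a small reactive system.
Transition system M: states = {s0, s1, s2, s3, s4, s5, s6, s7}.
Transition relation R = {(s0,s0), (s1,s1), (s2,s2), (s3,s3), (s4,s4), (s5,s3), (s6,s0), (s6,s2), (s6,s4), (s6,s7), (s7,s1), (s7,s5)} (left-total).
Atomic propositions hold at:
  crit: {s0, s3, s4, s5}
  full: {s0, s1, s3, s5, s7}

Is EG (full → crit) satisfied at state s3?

Sat(full → crit) = {s0, s2, s3, s4, s5, s6}
EG (full → crit): greatest fixpoint, start Z0 = {s0, s2, s3, s4, s5, s6}, keep only states in Sat with some successor in Z. Already a fixed point.
Sat(EG (full → crit)) = {s0, s2, s3, s4, s5, s6}
s3 ∈ Sat(EG (full → crit)) = {s0, s2, s3, s4, s5, s6}, so the formula holds at s3.

Yes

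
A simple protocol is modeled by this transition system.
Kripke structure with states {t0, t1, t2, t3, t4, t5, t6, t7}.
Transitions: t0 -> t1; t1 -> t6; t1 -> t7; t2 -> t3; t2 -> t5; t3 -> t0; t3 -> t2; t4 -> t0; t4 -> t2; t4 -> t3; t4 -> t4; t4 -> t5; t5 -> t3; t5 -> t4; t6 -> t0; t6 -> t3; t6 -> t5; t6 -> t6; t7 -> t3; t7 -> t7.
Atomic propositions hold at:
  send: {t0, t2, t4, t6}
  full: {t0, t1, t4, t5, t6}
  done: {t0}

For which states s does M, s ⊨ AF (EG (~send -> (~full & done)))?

Sat(~send) = {t1, t3, t5, t7}
Sat(~full) = {t2, t3, t7}
Sat(~full & done) = ∅
Sat(~send -> (~full & done)) = {t0, t2, t4, t6}
EG (~send -> (~full & done)): greatest fixpoint, start Z0 = {t0, t2, t4, t6}, keep only states in Sat with some successor in Z. Z1 = {t4, t6}; fixed.
Sat(EG (~send -> (~full & done))) = {t4, t6}
AF (EG (~send -> (~full & done))): least fixpoint, start Z0 = {t4, t6}, add states with every successor in Z. Already a fixed point.
Sat(AF (EG (~send -> (~full & done)))) = {t4, t6}

{t4, t6}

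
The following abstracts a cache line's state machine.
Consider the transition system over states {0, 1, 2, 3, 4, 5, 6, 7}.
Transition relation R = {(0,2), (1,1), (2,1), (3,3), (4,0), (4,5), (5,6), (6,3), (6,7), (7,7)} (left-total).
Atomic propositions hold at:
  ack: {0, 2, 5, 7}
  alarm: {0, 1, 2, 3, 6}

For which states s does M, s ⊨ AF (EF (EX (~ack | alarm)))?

{0, 1, 2, 3, 4, 5, 6}

Sat(~ack) = {1, 3, 4, 6}
Sat(~ack | alarm) = {0, 1, 2, 3, 4, 6}
Sat(EX (~ack | alarm)) = {s : some successor in {0, 1, 2, 3, 4, 6}} = {0, 1, 2, 3, 4, 5, 6}
EF (EX (~ack | alarm)): least fixpoint, start Z0 = {0, 1, 2, 3, 4, 5, 6}, add states with some successor in Z. Already a fixed point.
Sat(EF (EX (~ack | alarm))) = {0, 1, 2, 3, 4, 5, 6}
AF (EF (EX (~ack | alarm))): least fixpoint, start Z0 = {0, 1, 2, 3, 4, 5, 6}, add states with every successor in Z. Already a fixed point.
Sat(AF (EF (EX (~ack | alarm)))) = {0, 1, 2, 3, 4, 5, 6}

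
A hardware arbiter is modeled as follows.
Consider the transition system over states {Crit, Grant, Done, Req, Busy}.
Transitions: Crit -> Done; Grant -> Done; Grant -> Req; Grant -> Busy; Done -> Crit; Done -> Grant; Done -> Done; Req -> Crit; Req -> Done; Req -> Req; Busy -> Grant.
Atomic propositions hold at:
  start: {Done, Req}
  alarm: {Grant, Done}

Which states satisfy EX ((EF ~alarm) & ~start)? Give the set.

{Grant, Done, Req, Busy}

Sat(~alarm) = {Crit, Req, Busy}
EF ~alarm: least fixpoint, start Z0 = {Crit, Req, Busy}, add states with some successor in Z. Z1 = {Crit, Grant, Done, Req, Busy}; fixed.
Sat(EF ~alarm) = {Crit, Grant, Done, Req, Busy}
Sat(~start) = {Crit, Grant, Busy}
Sat((EF ~alarm) & ~start) = {Crit, Grant, Busy}
Sat(EX ((EF ~alarm) & ~start)) = {s : some successor in {Crit, Grant, Busy}} = {Grant, Done, Req, Busy}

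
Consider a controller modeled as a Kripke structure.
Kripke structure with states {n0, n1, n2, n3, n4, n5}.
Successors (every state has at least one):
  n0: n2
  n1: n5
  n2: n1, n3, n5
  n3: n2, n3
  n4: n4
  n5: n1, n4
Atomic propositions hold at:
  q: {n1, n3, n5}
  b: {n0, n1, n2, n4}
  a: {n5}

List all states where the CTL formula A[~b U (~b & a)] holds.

Sat(~b) = {n3, n5}
Sat(~b & a) = {n5}
A[~b U (~b & a)]: least fixpoint, start Z0 = Sat((~b & a)) = {n5}, add states in Sat(~b) with every successor in Z. Already a fixed point.
Sat(A[~b U (~b & a)]) = {n5}

{n5}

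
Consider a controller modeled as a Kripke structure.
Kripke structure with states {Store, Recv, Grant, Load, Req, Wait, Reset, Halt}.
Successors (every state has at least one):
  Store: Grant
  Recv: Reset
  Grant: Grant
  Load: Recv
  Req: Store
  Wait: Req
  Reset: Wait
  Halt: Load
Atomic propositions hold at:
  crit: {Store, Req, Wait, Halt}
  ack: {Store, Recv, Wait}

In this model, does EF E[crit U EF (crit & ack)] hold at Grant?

No

Sat(crit & ack) = {Store, Wait}
EF (crit & ack): least fixpoint, start Z0 = {Store, Wait}, add states with some successor in Z. Z1 = {Store, Req, Wait, Reset}; Z2 = {Store, Recv, Req, Wait, Reset}; Z3 = {Store, Recv, Load, Req, Wait, Reset}; Z4 = {Store, Recv, Load, Req, Wait, Reset, Halt}; fixed.
Sat(EF (crit & ack)) = {Store, Recv, Load, Req, Wait, Reset, Halt}
E[crit U EF (crit & ack)]: least fixpoint, start Z0 = Sat(EF (crit & ack)) = {Store, Recv, Load, Req, Wait, Reset, Halt}, add states in Sat(crit) with some successor in Z. Already a fixed point.
Sat(E[crit U EF (crit & ack)]) = {Store, Recv, Load, Req, Wait, Reset, Halt}
EF E[crit U EF (crit & ack)]: least fixpoint, start Z0 = {Store, Recv, Load, Req, Wait, Reset, Halt}, add states with some successor in Z. Already a fixed point.
Sat(EF E[crit U EF (crit & ack)]) = {Store, Recv, Load, Req, Wait, Reset, Halt}
Grant ∉ Sat(EF E[crit U EF (crit & ack)]) = {Store, Recv, Load, Req, Wait, Reset, Halt}, so the formula does not hold at Grant.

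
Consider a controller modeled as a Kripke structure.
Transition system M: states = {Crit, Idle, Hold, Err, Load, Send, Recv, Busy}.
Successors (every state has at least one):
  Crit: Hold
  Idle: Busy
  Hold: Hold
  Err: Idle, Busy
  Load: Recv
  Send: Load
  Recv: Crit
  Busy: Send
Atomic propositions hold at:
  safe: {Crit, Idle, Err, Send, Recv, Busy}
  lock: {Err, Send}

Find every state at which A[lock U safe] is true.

{Crit, Idle, Err, Send, Recv, Busy}

A[lock U safe]: least fixpoint, start Z0 = Sat(safe) = {Crit, Idle, Err, Send, Recv, Busy}, add states in Sat(lock) with every successor in Z. Already a fixed point.
Sat(A[lock U safe]) = {Crit, Idle, Err, Send, Recv, Busy}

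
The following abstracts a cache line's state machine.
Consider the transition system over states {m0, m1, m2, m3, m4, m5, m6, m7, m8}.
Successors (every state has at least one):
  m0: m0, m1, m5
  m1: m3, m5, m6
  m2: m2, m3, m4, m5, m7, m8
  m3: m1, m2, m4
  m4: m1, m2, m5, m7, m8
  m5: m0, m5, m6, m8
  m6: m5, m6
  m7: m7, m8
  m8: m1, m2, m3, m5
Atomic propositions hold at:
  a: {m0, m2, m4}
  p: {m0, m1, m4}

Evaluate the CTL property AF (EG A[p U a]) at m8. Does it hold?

No

A[p U a]: least fixpoint, start Z0 = Sat(a) = {m0, m2, m4}, add states in Sat(p) with every successor in Z. Already a fixed point.
Sat(A[p U a]) = {m0, m2, m4}
EG A[p U a]: greatest fixpoint, start Z0 = {m0, m2, m4}, keep only states in Sat with some successor in Z. Already a fixed point.
Sat(EG A[p U a]) = {m0, m2, m4}
AF (EG A[p U a]): least fixpoint, start Z0 = {m0, m2, m4}, add states with every successor in Z. Already a fixed point.
Sat(AF (EG A[p U a])) = {m0, m2, m4}
m8 ∉ Sat(AF (EG A[p U a])) = {m0, m2, m4}, so the formula does not hold at m8.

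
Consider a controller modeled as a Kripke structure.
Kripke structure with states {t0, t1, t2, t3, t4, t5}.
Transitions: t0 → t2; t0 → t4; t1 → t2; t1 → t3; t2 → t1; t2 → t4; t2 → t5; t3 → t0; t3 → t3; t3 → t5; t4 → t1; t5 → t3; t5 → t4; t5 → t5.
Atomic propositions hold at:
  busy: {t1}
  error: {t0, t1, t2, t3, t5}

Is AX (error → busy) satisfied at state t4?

Yes

Sat(error → busy) = {t1, t4}
Sat(AX (error → busy)) = {s : every successor in {t1, t4}} = {t4}
t4 ∈ Sat(AX (error → busy)) = {t4}, so the formula holds at t4.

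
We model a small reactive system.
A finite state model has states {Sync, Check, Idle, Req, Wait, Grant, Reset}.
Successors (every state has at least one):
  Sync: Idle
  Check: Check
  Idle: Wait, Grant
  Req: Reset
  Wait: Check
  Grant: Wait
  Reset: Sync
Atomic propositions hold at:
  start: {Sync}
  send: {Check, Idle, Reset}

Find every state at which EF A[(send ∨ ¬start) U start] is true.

Sat(¬start) = {Check, Idle, Req, Wait, Grant, Reset}
Sat(send ∨ ¬start) = {Check, Idle, Req, Wait, Grant, Reset}
A[(send ∨ ¬start) U start]: least fixpoint, start Z0 = Sat(start) = {Sync}, add states in Sat(send ∨ ¬start) with every successor in Z. Z1 = {Sync, Reset}; Z2 = {Sync, Req, Reset}; fixed.
Sat(A[(send ∨ ¬start) U start]) = {Sync, Req, Reset}
EF A[(send ∨ ¬start) U start]: least fixpoint, start Z0 = {Sync, Req, Reset}, add states with some successor in Z. Already a fixed point.
Sat(EF A[(send ∨ ¬start) U start]) = {Sync, Req, Reset}

{Sync, Req, Reset}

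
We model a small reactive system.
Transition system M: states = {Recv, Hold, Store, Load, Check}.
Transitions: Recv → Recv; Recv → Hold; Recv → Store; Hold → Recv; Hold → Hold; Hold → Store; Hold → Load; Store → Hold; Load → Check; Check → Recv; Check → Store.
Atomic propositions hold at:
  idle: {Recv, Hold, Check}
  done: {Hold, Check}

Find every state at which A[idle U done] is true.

A[idle U done]: least fixpoint, start Z0 = Sat(done) = {Hold, Check}, add states in Sat(idle) with every successor in Z. Already a fixed point.
Sat(A[idle U done]) = {Hold, Check}

{Hold, Check}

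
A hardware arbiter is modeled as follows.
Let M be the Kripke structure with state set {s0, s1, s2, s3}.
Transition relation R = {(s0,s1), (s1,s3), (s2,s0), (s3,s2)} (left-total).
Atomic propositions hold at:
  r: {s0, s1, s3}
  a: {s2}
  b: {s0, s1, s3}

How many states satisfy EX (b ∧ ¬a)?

Sat(¬a) = {s0, s1, s3}
Sat(b ∧ ¬a) = {s0, s1, s3}
Sat(EX (b ∧ ¬a)) = {s : some successor in {s0, s1, s3}} = {s0, s1, s2}
|Sat(EX (b ∧ ¬a))| = |{s0, s1, s2}| = 3.

3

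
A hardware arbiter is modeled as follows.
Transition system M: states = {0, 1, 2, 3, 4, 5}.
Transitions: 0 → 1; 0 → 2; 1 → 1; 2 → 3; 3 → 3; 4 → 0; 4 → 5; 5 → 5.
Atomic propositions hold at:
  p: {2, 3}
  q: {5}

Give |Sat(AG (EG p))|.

2

EG p: greatest fixpoint, start Z0 = {2, 3}, keep only states in Sat with some successor in Z. Already a fixed point.
Sat(EG p) = {2, 3}
AG (EG p): greatest fixpoint, start Z0 = {2, 3}, keep only states in Sat with every successor in Z. Already a fixed point.
Sat(AG (EG p)) = {2, 3}
|Sat(AG (EG p))| = |{2, 3}| = 2.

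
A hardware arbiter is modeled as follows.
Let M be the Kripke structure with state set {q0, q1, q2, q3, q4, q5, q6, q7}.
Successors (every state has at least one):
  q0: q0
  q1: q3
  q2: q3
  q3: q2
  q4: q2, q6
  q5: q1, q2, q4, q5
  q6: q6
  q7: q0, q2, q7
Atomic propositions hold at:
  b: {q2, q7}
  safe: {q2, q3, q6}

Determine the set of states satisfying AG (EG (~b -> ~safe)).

{q0}

Sat(~b) = {q0, q1, q3, q4, q5, q6}
Sat(~safe) = {q0, q1, q4, q5, q7}
Sat(~b -> ~safe) = {q0, q1, q2, q4, q5, q7}
EG (~b -> ~safe): greatest fixpoint, start Z0 = {q0, q1, q2, q4, q5, q7}, keep only states in Sat with some successor in Z. Z1 = {q0, q4, q5, q7}; Z2 = {q0, q5, q7}; fixed.
Sat(EG (~b -> ~safe)) = {q0, q5, q7}
AG (EG (~b -> ~safe)): greatest fixpoint, start Z0 = {q0, q5, q7}, keep only states in Sat with every successor in Z. Z1 = {q0}; fixed.
Sat(AG (EG (~b -> ~safe))) = {q0}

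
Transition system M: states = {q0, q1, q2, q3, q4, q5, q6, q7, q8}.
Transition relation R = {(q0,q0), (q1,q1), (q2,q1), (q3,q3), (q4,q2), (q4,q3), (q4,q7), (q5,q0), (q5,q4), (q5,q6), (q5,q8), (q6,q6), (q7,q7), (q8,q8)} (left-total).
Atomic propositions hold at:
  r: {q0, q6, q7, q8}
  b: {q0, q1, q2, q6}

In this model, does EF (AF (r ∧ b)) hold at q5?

Yes

Sat(r ∧ b) = {q0, q6}
AF (r ∧ b): least fixpoint, start Z0 = {q0, q6}, add states with every successor in Z. Already a fixed point.
Sat(AF (r ∧ b)) = {q0, q6}
EF (AF (r ∧ b)): least fixpoint, start Z0 = {q0, q6}, add states with some successor in Z. Z1 = {q0, q5, q6}; fixed.
Sat(EF (AF (r ∧ b))) = {q0, q5, q6}
q5 ∈ Sat(EF (AF (r ∧ b))) = {q0, q5, q6}, so the formula holds at q5.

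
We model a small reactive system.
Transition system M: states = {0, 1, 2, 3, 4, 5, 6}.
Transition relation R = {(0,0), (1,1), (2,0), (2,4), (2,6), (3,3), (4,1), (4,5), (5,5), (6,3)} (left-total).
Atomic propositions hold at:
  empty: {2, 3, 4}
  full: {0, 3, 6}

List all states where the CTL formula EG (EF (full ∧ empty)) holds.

Sat(full ∧ empty) = {3}
EF (full ∧ empty): least fixpoint, start Z0 = {3}, add states with some successor in Z. Z1 = {3, 6}; Z2 = {2, 3, 6}; fixed.
Sat(EF (full ∧ empty)) = {2, 3, 6}
EG (EF (full ∧ empty)): greatest fixpoint, start Z0 = {2, 3, 6}, keep only states in Sat with some successor in Z. Already a fixed point.
Sat(EG (EF (full ∧ empty))) = {2, 3, 6}

{2, 3, 6}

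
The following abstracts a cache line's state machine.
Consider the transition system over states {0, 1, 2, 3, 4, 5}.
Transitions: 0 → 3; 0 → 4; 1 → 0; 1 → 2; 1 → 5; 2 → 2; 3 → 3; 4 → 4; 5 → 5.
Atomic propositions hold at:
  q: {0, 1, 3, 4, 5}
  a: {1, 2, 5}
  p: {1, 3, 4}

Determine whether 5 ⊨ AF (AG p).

AG p: greatest fixpoint, start Z0 = {1, 3, 4}, keep only states in Sat with every successor in Z. Z1 = {3, 4}; fixed.
Sat(AG p) = {3, 4}
AF (AG p): least fixpoint, start Z0 = {3, 4}, add states with every successor in Z. Z1 = {0, 3, 4}; fixed.
Sat(AF (AG p)) = {0, 3, 4}
5 ∉ Sat(AF (AG p)) = {0, 3, 4}, so the formula does not hold at 5.

No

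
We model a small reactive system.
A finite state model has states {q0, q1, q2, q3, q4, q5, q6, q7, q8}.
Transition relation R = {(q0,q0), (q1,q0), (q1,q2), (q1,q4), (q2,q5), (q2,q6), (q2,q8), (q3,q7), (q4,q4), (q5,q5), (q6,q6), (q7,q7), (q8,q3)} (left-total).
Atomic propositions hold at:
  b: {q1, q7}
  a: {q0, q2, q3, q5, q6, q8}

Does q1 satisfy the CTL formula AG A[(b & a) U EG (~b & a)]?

Sat(b & a) = ∅
Sat(~b) = {q0, q2, q3, q4, q5, q6, q8}
Sat(~b & a) = {q0, q2, q3, q5, q6, q8}
EG (~b & a): greatest fixpoint, start Z0 = {q0, q2, q3, q5, q6, q8}, keep only states in Sat with some successor in Z. Z1 = {q0, q2, q5, q6, q8}; Z2 = {q0, q2, q5, q6}; fixed.
Sat(EG (~b & a)) = {q0, q2, q5, q6}
A[(b & a) U EG (~b & a)]: least fixpoint, start Z0 = Sat(EG (~b & a)) = {q0, q2, q5, q6}, add states in Sat(b & a) with every successor in Z. Already a fixed point.
Sat(A[(b & a) U EG (~b & a)]) = {q0, q2, q5, q6}
AG A[(b & a) U EG (~b & a)]: greatest fixpoint, start Z0 = {q0, q2, q5, q6}, keep only states in Sat with every successor in Z. Z1 = {q0, q5, q6}; fixed.
Sat(AG A[(b & a) U EG (~b & a)]) = {q0, q5, q6}
q1 ∉ Sat(AG A[(b & a) U EG (~b & a)]) = {q0, q5, q6}, so the formula does not hold at q1.

No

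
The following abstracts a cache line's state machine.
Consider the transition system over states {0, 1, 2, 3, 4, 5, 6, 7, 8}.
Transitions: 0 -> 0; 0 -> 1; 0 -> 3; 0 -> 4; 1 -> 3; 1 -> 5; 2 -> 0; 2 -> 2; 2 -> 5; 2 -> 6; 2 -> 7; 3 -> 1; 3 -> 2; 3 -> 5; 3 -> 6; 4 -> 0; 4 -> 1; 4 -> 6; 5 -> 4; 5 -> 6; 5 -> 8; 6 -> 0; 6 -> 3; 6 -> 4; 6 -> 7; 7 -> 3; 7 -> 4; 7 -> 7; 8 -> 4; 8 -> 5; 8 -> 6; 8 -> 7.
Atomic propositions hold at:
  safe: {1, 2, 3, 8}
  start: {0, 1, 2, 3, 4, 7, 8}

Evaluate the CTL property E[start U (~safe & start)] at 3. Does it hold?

Yes

Sat(~safe) = {0, 4, 5, 6, 7}
Sat(~safe & start) = {0, 4, 7}
E[start U (~safe & start)]: least fixpoint, start Z0 = Sat((~safe & start)) = {0, 4, 7}, add states in Sat(start) with some successor in Z. Z1 = {0, 2, 4, 7, 8}; Z2 = {0, 2, 3, 4, 7, 8}; Z3 = {0, 1, 2, 3, 4, 7, 8}; fixed.
Sat(E[start U (~safe & start)]) = {0, 1, 2, 3, 4, 7, 8}
3 ∈ Sat(E[start U (~safe & start)]) = {0, 1, 2, 3, 4, 7, 8}, so the formula holds at 3.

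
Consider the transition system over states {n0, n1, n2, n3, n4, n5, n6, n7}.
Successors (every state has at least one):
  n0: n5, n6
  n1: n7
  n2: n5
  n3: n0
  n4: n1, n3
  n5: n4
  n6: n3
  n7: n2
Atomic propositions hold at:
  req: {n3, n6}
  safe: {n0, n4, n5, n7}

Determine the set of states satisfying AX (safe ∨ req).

{n0, n1, n2, n3, n5, n6}

Sat(safe ∨ req) = {n0, n3, n4, n5, n6, n7}
Sat(AX (safe ∨ req)) = {s : every successor in {n0, n3, n4, n5, n6, n7}} = {n0, n1, n2, n3, n5, n6}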